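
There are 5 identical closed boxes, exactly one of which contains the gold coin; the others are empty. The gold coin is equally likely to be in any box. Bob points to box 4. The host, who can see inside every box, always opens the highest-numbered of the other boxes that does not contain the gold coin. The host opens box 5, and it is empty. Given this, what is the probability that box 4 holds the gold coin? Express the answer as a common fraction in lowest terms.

1/4

Condition on the true location of the gold coin.
If it is in any of boxes 1, 2, 3, and 4 (prior 1/5 each): box 5 is the highest-numbered option available, probability 1; weight (1/5)·1 = 1/5 each.
If it is in box 5 (prior 1/5): the host opened box 5, so this case is ruled out; weight (1/5)·0 = 0.
The weights sum to 4/5.
So P(the gold coin in box 4 | the host opened box 5) = (1/5) / (4/5) = 1/4.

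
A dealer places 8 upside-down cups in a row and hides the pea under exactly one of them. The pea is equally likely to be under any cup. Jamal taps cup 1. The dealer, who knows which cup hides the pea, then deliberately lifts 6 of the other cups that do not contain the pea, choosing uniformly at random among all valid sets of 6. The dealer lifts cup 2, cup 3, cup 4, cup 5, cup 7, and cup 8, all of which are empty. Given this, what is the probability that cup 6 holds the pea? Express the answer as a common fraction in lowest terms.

7/8

Condition on the true location of the pea.
If it is under cup 1 (prior 1/8): the dealer has 7 equally likely choices, so probability 1/7; weight (1/8)·(1/7) = 1/56.
If it is under any of cups 2, 3, 4, 5, 7, and 8 (prior 1/8 each): that cup was opened and seen not to hold the prize — ruled out; weight (1/8)·0 = 0 each.
If it is under cup 6 (prior 1/8): the dealer has no choice, probability 1; weight (1/8)·1 = 1/8.
The weights sum to 1/7.
So P(the pea under cup 6 | the dealer opened cup 2, cup 3, cup 4, cup 5, cup 7, and cup 8) = (1/8) / (1/7) = 7/8.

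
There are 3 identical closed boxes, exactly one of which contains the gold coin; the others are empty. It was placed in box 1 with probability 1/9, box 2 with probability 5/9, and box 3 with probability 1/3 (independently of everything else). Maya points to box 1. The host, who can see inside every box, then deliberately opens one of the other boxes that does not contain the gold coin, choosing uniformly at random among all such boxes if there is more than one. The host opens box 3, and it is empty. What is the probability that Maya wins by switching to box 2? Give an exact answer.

Apply Bayes' rule, conditioning on where the gold coin actually is.
If it is in box 1 (prior 1/9): the host has 2 equally likely choices, so probability 1/2; weight (1/9)·(1/2) = 1/18.
If it is in box 2 (prior 5/9): the host has no choice, probability 1; weight (5/9)·1 = 5/9.
If it is in box 3 (prior 1/3): the host opened box 3, so this case is ruled out; weight (1/3)·0 = 0.
The weights sum to 11/18.
So P(the gold coin in box 2 | the host opened box 3) = (5/9) / (11/18) = 10/11.

10/11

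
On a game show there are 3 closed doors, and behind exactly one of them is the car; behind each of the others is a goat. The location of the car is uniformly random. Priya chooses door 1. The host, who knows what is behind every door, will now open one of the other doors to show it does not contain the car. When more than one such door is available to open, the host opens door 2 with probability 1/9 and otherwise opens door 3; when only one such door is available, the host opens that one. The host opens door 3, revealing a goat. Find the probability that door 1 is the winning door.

Consider each possible location of the car in turn.
If it is behind door 1 (prior 1/3): door 2 is available but not opened, probability 8/9; weight (1/3)·(8/9) = 8/27.
If it is behind door 2 (prior 1/3): only door 3 is available, probability 1; weight (1/3)·1 = 1/3.
If it is behind door 3 (prior 1/3): the host opened door 3, so this case is ruled out; weight (1/3)·0 = 0.
The weights sum to 17/27.
So P(the car behind door 1 | the host opened door 3) = (8/27) / (17/27) = 8/17.

8/17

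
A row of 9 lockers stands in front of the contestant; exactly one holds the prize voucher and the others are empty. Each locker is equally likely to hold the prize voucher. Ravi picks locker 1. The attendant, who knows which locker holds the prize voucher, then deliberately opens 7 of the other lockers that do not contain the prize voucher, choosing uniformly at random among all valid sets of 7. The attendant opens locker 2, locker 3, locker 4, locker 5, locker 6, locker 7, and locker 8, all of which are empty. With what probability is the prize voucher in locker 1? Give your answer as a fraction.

1/9

Consider each possible location of the prize voucher in turn.
If it is in locker 1 (prior 1/9): the attendant has 8 equally likely choices, so probability 1/8; weight (1/9)·(1/8) = 1/72.
If it is in any of lockers 2, 3, 4, 5, 6, 7, and 8 (prior 1/9 each): that locker was opened and seen not to hold the prize — ruled out; weight (1/9)·0 = 0 each.
If it is in locker 9 (prior 1/9): the attendant has no choice, probability 1; weight (1/9)·1 = 1/9.
The weights sum to 1/8.
So P(the prize voucher in locker 1 | the attendant opened locker 2, locker 3, locker 4, locker 5, locker 6, locker 7, and locker 8) = (1/72) / (1/8) = 1/9.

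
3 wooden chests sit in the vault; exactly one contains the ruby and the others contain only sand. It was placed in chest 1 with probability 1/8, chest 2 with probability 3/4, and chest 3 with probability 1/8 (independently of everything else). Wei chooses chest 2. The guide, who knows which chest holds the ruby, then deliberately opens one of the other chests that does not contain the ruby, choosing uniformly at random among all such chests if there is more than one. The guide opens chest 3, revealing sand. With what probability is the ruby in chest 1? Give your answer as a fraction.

1/4

Consider each possible location of the ruby in turn.
If it is in chest 1 (prior 1/8): the guide has no choice, probability 1; weight (1/8)·1 = 1/8.
If it is in chest 2 (prior 3/4): the guide has 2 equally likely choices, so probability 1/2; weight (3/4)·(1/2) = 3/8.
If it is in chest 3 (prior 1/8): the guide opened chest 3, so this case is ruled out; weight (1/8)·0 = 0.
The weights sum to 1/2.
So P(the ruby in chest 1 | the guide opened chest 3) = (1/8) / (1/2) = 1/4.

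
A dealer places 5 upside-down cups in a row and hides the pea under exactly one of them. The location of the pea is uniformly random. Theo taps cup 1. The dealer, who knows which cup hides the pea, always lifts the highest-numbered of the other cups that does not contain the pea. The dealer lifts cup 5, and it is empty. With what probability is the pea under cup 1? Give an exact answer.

Consider each possible location of the pea in turn.
If it is under any of cups 1, 2, 3, and 4 (prior 1/5 each): cup 5 is the highest-numbered option available, probability 1; weight (1/5)·1 = 1/5 each.
If it is under cup 5 (prior 1/5): the dealer opened cup 5, so this case is ruled out; weight (1/5)·0 = 0.
The weights sum to 4/5.
So P(the pea under cup 1 | the dealer opened cup 5) = (1/5) / (4/5) = 1/4.

1/4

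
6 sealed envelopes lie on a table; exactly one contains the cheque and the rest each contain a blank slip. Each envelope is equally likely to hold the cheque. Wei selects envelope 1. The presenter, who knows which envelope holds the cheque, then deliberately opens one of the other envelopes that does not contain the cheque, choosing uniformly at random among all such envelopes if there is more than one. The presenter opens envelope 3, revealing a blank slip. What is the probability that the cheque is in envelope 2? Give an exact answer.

5/24

Condition on the true location of the cheque.
If it is in envelope 1 (prior 1/6): the presenter has 5 equally likely choices, so probability 1/5; weight (1/6)·(1/5) = 1/30.
If it is in any of envelopes 2, 4, 5, and 6 (prior 1/6 each): the presenter has 4 equally likely choices, so probability 1/4; weight (1/6)·(1/4) = 1/24 each.
If it is in envelope 3 (prior 1/6): the presenter opened envelope 3, so this case is ruled out; weight (1/6)·0 = 0.
The weights sum to 1/5.
So P(the cheque in envelope 2 | the presenter opened envelope 3) = (1/24) / (1/5) = 5/24.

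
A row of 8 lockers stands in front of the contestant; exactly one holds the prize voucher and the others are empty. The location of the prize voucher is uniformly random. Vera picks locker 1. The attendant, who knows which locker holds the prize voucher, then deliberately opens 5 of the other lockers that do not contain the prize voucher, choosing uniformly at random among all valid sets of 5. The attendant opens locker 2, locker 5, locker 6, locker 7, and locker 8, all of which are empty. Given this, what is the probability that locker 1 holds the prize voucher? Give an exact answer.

1/8

Condition on the true location of the prize voucher.
If it is in locker 1 (prior 1/8): the attendant has 21 equally likely choices, so probability 1/21; weight (1/8)·(1/21) = 1/168.
If it is in any of lockers 2, 5, 6, 7, and 8 (prior 1/8 each): that locker was opened and seen not to hold the prize — ruled out; weight (1/8)·0 = 0 each.
If it is in either of lockers 3 and 4 (prior 1/8 each): the attendant has 6 equally likely choices, so probability 1/6; weight (1/8)·(1/6) = 1/48 each.
The weights sum to 1/21.
So P(the prize voucher in locker 1 | the attendant opened locker 2, locker 5, locker 6, locker 7, and locker 8) = (1/168) / (1/21) = 1/8.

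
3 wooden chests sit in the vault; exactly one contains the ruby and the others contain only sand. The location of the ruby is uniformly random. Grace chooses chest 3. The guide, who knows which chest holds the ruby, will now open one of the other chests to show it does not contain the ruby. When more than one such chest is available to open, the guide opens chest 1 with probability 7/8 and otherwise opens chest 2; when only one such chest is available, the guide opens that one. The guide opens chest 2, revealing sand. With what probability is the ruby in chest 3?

Consider each possible location of the ruby in turn.
If it is in chest 1 (prior 1/3): only chest 2 is available, probability 1; weight (1/3)·1 = 1/3.
If it is in chest 2 (prior 1/3): the guide opened chest 2, so this case is ruled out; weight (1/3)·0 = 0.
If it is in chest 3 (prior 1/3): chest 1 is available but not opened, probability 1/8; weight (1/3)·(1/8) = 1/24.
The weights sum to 3/8.
So P(the ruby in chest 3 | the guide opened chest 2) = (1/24) / (3/8) = 1/9.

1/9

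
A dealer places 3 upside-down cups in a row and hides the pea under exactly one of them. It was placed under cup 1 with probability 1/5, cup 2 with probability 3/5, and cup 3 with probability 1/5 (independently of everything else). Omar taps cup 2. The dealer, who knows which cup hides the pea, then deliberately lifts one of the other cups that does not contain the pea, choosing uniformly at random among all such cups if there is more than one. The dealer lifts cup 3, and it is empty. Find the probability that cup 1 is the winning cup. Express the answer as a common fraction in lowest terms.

Consider each possible location of the pea in turn.
If it is under cup 1 (prior 1/5): the dealer has no choice, probability 1; weight (1/5)·1 = 1/5.
If it is under cup 2 (prior 3/5): the dealer has 2 equally likely choices, so probability 1/2; weight (3/5)·(1/2) = 3/10.
If it is under cup 3 (prior 1/5): the dealer opened cup 3, so this case is ruled out; weight (1/5)·0 = 0.
The weights sum to 1/2.
So P(the pea under cup 1 | the dealer opened cup 3) = (1/5) / (1/2) = 2/5.

2/5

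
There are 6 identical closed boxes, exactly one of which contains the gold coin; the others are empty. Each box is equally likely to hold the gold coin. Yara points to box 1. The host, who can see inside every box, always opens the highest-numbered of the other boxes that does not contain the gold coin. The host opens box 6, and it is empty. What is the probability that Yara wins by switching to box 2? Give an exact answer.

Apply Bayes' rule, conditioning on where the gold coin actually is.
If it is in any of boxes 1, 2, 3, 4, and 5 (prior 1/6 each): box 6 is the highest-numbered option available, probability 1; weight (1/6)·1 = 1/6 each.
If it is in box 6 (prior 1/6): the host opened box 6, so this case is ruled out; weight (1/6)·0 = 0.
The weights sum to 5/6.
So P(the gold coin in box 2 | the host opened box 6) = (1/6) / (5/6) = 1/5.

1/5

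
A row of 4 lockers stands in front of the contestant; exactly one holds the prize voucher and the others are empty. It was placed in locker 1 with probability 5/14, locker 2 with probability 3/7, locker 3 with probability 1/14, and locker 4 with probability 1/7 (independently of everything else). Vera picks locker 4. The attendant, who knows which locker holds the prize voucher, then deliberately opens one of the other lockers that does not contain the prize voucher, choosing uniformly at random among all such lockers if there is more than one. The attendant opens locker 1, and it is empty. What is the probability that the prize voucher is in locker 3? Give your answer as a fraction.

3/25

Condition on the true location of the prize voucher.
If it is in locker 1 (prior 5/14): the attendant opened locker 1, so this case is ruled out; weight (5/14)·0 = 0.
If it is in locker 2 (prior 3/7): the attendant has 2 equally likely choices, so probability 1/2; weight (3/7)·(1/2) = 3/14.
If it is in locker 3 (prior 1/14): the attendant has 2 equally likely choices, so probability 1/2; weight (1/14)·(1/2) = 1/28.
If it is in locker 4 (prior 1/7): the attendant has 3 equally likely choices, so probability 1/3; weight (1/7)·(1/3) = 1/21.
The weights sum to 25/84.
So P(the prize voucher in locker 3 | the attendant opened locker 1) = (1/28) / (25/84) = 3/25.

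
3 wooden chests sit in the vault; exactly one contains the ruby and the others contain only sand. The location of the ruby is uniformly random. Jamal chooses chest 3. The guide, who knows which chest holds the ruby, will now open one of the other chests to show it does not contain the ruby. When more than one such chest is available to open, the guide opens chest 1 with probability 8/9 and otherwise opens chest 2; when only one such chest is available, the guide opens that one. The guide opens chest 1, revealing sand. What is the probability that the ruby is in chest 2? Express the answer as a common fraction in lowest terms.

9/17

Consider each possible location of the ruby in turn.
If it is in chest 1 (prior 1/3): the guide opened chest 1, so this case is ruled out; weight (1/3)·0 = 0.
If it is in chest 2 (prior 1/3): only chest 1 is available, probability 1; weight (1/3)·1 = 1/3.
If it is in chest 3 (prior 1/3): chest 1 is available, opened with probability 8/9; weight (1/3)·(8/9) = 8/27.
The weights sum to 17/27.
So P(the ruby in chest 2 | the guide opened chest 1) = (1/3) / (17/27) = 9/17.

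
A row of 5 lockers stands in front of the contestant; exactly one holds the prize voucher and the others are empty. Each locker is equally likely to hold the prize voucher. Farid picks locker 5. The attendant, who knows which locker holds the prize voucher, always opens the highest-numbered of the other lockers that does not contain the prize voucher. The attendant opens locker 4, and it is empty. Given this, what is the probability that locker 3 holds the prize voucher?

1/4

Consider each possible location of the prize voucher in turn.
If it is in any of lockers 1, 2, 3, and 5 (prior 1/5 each): locker 4 is the highest-numbered option available, probability 1; weight (1/5)·1 = 1/5 each.
If it is in locker 4 (prior 1/5): the attendant opened locker 4, so this case is ruled out; weight (1/5)·0 = 0.
The weights sum to 4/5.
So P(the prize voucher in locker 3 | the attendant opened locker 4) = (1/5) / (4/5) = 1/4.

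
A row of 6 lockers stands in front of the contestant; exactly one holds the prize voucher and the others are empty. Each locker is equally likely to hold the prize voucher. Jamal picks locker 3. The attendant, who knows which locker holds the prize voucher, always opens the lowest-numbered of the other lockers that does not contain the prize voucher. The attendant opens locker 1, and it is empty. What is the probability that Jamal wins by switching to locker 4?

Consider each possible location of the prize voucher in turn.
If it is in locker 1 (prior 1/6): the attendant opened locker 1, so this case is ruled out; weight (1/6)·0 = 0.
If it is in any of lockers 2, 3, 4, 5, and 6 (prior 1/6 each): locker 1 is the lowest-numbered option available, probability 1; weight (1/6)·1 = 1/6 each.
The weights sum to 5/6.
So P(the prize voucher in locker 4 | the attendant opened locker 1) = (1/6) / (5/6) = 1/5.

1/5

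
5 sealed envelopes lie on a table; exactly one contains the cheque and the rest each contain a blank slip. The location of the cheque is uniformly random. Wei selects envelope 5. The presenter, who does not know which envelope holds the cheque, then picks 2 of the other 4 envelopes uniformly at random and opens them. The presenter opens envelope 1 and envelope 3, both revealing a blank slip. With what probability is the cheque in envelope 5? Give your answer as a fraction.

Because the presenter chose which envelopes to open without knowing where the cheque is, the choice is independent of the prize location. Learning that none of the 2 opened envelopes holds the cheque simply rules out those 2 locations and leaves the remaining 3 envelopes still equally likely by symmetry.
So P(the cheque in envelope 5) = 1/3.

1/3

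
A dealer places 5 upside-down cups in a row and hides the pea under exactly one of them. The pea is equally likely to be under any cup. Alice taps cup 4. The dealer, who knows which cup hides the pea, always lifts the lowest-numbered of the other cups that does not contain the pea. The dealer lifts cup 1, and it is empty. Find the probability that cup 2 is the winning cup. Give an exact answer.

1/4

Apply Bayes' rule, conditioning on where the pea actually is.
If it is under cup 1 (prior 1/5): the dealer opened cup 1, so this case is ruled out; weight (1/5)·0 = 0.
If it is under any of cups 2, 3, 4, and 5 (prior 1/5 each): cup 1 is the lowest-numbered option available, probability 1; weight (1/5)·1 = 1/5 each.
The weights sum to 4/5.
So P(the pea under cup 2 | the dealer opened cup 1) = (1/5) / (4/5) = 1/4.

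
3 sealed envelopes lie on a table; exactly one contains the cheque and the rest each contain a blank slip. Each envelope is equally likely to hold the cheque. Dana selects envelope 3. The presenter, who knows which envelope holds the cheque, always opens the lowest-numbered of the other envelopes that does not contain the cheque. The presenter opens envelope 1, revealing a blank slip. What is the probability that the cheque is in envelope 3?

Apply Bayes' rule, conditioning on where the cheque actually is.
If it is in envelope 1 (prior 1/3): the presenter opened envelope 1, so this case is ruled out; weight (1/3)·0 = 0.
If it is in either of envelopes 2 and 3 (prior 1/3 each): envelope 1 is the lowest-numbered option available, probability 1; weight (1/3)·1 = 1/3 each.
The weights sum to 2/3.
So P(the cheque in envelope 3 | the presenter opened envelope 1) = (1/3) / (2/3) = 1/2.

1/2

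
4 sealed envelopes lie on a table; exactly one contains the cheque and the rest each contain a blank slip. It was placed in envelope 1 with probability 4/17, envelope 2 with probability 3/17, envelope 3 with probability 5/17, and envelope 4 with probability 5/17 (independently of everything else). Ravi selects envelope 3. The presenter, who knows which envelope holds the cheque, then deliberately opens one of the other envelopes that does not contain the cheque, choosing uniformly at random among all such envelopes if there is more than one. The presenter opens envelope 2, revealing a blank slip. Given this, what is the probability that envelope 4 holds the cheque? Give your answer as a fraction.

Condition on the true location of the cheque.
If it is in envelope 1 (prior 4/17): the presenter has 2 equally likely choices, so probability 1/2; weight (4/17)·(1/2) = 2/17.
If it is in envelope 2 (prior 3/17): the presenter opened envelope 2, so this case is ruled out; weight (3/17)·0 = 0.
If it is in envelope 3 (prior 5/17): the presenter has 3 equally likely choices, so probability 1/3; weight (5/17)·(1/3) = 5/51.
If it is in envelope 4 (prior 5/17): the presenter has 2 equally likely choices, so probability 1/2; weight (5/17)·(1/2) = 5/34.
The weights sum to 37/102.
So P(the cheque in envelope 4 | the presenter opened envelope 2) = (5/34) / (37/102) = 15/37.

15/37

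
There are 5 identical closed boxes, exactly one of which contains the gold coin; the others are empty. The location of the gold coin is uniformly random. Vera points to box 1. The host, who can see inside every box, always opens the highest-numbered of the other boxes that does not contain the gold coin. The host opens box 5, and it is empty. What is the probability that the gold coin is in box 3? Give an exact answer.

Consider each possible location of the gold coin in turn.
If it is in any of boxes 1, 2, 3, and 4 (prior 1/5 each): box 5 is the highest-numbered option available, probability 1; weight (1/5)·1 = 1/5 each.
If it is in box 5 (prior 1/5): the host opened box 5, so this case is ruled out; weight (1/5)·0 = 0.
The weights sum to 4/5.
So P(the gold coin in box 3 | the host opened box 5) = (1/5) / (4/5) = 1/4.

1/4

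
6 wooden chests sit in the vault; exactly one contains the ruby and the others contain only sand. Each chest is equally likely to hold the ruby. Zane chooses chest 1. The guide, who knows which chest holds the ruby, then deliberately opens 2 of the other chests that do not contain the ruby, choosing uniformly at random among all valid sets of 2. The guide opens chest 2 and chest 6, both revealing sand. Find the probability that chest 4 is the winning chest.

5/18

Consider each possible location of the ruby in turn.
If it is in chest 1 (prior 1/6): the guide has 10 equally likely choices, so probability 1/10; weight (1/6)·(1/10) = 1/60.
If it is in either of chests 2 and 6 (prior 1/6 each): that chest was opened and seen not to hold the prize — ruled out; weight (1/6)·0 = 0 each.
If it is in any of chests 3, 4, and 5 (prior 1/6 each): the guide has 6 equally likely choices, so probability 1/6; weight (1/6)·(1/6) = 1/36 each.
The weights sum to 1/10.
So P(the ruby in chest 4 | the guide opened chest 2 and chest 6) = (1/36) / (1/10) = 5/18.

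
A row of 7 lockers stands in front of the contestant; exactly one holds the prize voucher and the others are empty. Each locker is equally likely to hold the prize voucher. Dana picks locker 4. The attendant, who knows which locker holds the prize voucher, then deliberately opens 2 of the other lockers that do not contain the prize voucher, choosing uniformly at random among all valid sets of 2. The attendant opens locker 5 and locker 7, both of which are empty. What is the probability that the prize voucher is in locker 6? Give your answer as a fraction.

3/14

Condition on the true location of the prize voucher.
If it is in any of lockers 1, 2, 3, and 6 (prior 1/7 each): the attendant has 10 equally likely choices, so probability 1/10; weight (1/7)·(1/10) = 1/70 each.
If it is in locker 4 (prior 1/7): the attendant has 15 equally likely choices, so probability 1/15; weight (1/7)·(1/15) = 1/105.
If it is in either of lockers 5 and 7 (prior 1/7 each): that locker was opened and seen not to hold the prize — ruled out; weight (1/7)·0 = 0 each.
The weights sum to 1/15.
So P(the prize voucher in locker 6 | the attendant opened locker 5 and locker 7) = (1/70) / (1/15) = 3/14.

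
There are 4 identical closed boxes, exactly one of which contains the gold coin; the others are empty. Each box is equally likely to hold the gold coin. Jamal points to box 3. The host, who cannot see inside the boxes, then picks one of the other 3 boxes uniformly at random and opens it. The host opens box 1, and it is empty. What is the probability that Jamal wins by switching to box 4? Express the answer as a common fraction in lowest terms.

1/3

Condition on the true location of the gold coin.
If it is in box 1 (prior 1/4): the host opened box 1, so this case is ruled out; weight (1/4)·0 = 0.
If it is in any of boxes 2, 3, and 4 (prior 1/4 each): the host picks box 1 with probability 1/3 regardless, and it is not the prize; weight (1/4)·(1/3) = 1/12 each.
The weights sum to 1/4.
So P(the gold coin in box 4 | the host opened box 1) = (1/12) / (1/4) = 1/3.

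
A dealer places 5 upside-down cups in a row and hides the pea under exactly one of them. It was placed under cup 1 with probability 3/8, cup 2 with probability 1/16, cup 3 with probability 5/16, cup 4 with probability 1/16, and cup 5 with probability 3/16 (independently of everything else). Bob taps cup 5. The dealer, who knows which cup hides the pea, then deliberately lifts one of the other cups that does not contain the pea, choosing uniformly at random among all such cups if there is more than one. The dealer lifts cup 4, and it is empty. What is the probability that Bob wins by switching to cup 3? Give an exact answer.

20/57

Apply Bayes' rule, conditioning on where the pea actually is.
If it is under cup 1 (prior 3/8): the dealer has 3 equally likely choices, so probability 1/3; weight (3/8)·(1/3) = 1/8.
If it is under cup 2 (prior 1/16): the dealer has 3 equally likely choices, so probability 1/3; weight (1/16)·(1/3) = 1/48.
If it is under cup 3 (prior 5/16): the dealer has 3 equally likely choices, so probability 1/3; weight (5/16)·(1/3) = 5/48.
If it is under cup 4 (prior 1/16): the dealer opened cup 4, so this case is ruled out; weight (1/16)·0 = 0.
If it is under cup 5 (prior 3/16): the dealer has 4 equally likely choices, so probability 1/4; weight (3/16)·(1/4) = 3/64.
The weights sum to 19/64.
So P(the pea under cup 3 | the dealer opened cup 4) = (5/48) / (19/64) = 20/57.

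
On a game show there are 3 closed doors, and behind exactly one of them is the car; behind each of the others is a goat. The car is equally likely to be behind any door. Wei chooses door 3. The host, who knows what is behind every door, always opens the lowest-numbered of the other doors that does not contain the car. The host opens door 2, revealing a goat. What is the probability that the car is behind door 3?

Apply Bayes' rule, conditioning on where the car actually is.
If it is behind door 1 (prior 1/3): door 2 is the lowest-numbered option available, probability 1; weight (1/3)·1 = 1/3.
If it is behind door 2 (prior 1/3): the host opened door 2, so this case is ruled out; weight (1/3)·0 = 0.
If it is behind door 3 (prior 1/3): the host would have opened door 1 instead, probability 0; weight (1/3)·0 = 0.
The weights sum to 1/3.
So P(the car behind door 3 | the host opened door 2) = 0 / (1/3) = 0.

0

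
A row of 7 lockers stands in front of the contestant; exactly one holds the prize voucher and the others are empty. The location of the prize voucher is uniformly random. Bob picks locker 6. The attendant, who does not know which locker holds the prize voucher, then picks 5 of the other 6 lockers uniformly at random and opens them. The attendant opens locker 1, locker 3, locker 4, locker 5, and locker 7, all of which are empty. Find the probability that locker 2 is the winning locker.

Because the attendant chose which lockers to open without knowing where the prize voucher is, the choice is independent of the prize location. Learning that none of the 5 opened lockers holds the prize voucher simply rules out those 5 locations and leaves the remaining 2 lockers still equally likely by symmetry.
So P(the prize voucher in locker 2) = 1/2.

1/2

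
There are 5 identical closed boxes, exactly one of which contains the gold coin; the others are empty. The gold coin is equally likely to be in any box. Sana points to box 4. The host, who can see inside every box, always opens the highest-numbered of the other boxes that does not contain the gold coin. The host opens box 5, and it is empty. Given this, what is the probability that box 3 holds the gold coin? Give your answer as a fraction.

1/4

Apply Bayes' rule, conditioning on where the gold coin actually is.
If it is in any of boxes 1, 2, 3, and 4 (prior 1/5 each): box 5 is the highest-numbered option available, probability 1; weight (1/5)·1 = 1/5 each.
If it is in box 5 (prior 1/5): the host opened box 5, so this case is ruled out; weight (1/5)·0 = 0.
The weights sum to 4/5.
So P(the gold coin in box 3 | the host opened box 5) = (1/5) / (4/5) = 1/4.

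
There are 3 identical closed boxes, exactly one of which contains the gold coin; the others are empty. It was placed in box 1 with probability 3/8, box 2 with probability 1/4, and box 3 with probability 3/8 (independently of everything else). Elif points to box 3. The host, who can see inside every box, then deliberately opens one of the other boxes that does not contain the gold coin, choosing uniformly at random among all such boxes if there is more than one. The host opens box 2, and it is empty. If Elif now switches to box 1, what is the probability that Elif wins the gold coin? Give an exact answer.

Consider each possible location of the gold coin in turn.
If it is in box 1 (prior 3/8): the host has no choice, probability 1; weight (3/8)·1 = 3/8.
If it is in box 2 (prior 1/4): the host opened box 2, so this case is ruled out; weight (1/4)·0 = 0.
If it is in box 3 (prior 3/8): the host has 2 equally likely choices, so probability 1/2; weight (3/8)·(1/2) = 3/16.
The weights sum to 9/16.
So P(the gold coin in box 1 | the host opened box 2) = (3/8) / (9/16) = 2/3.

2/3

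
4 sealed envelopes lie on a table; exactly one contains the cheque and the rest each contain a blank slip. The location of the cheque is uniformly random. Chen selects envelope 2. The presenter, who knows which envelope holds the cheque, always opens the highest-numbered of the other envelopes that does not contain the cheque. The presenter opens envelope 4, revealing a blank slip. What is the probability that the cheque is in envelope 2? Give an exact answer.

Condition on the true location of the cheque.
If it is in any of envelopes 1, 2, and 3 (prior 1/4 each): envelope 4 is the highest-numbered option available, probability 1; weight (1/4)·1 = 1/4 each.
If it is in envelope 4 (prior 1/4): the presenter opened envelope 4, so this case is ruled out; weight (1/4)·0 = 0.
The weights sum to 3/4.
So P(the cheque in envelope 2 | the presenter opened envelope 4) = (1/4) / (3/4) = 1/3.

1/3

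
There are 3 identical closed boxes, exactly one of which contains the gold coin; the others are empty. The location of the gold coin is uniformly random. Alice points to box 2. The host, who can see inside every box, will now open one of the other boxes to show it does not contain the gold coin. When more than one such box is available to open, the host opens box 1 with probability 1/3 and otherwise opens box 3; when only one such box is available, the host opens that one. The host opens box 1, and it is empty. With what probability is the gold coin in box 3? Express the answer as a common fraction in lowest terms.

Condition on the true location of the gold coin.
If it is in box 1 (prior 1/3): the host opened box 1, so this case is ruled out; weight (1/3)·0 = 0.
If it is in box 2 (prior 1/3): box 1 is available, opened with probability 1/3; weight (1/3)·(1/3) = 1/9.
If it is in box 3 (prior 1/3): only box 1 is available, probability 1; weight (1/3)·1 = 1/3.
The weights sum to 4/9.
So P(the gold coin in box 3 | the host opened box 1) = (1/3) / (4/9) = 3/4.

3/4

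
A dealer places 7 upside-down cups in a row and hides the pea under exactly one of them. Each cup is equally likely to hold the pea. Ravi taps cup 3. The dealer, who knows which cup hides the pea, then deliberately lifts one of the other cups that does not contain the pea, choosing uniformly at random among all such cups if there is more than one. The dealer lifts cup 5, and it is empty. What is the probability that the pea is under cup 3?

Consider each possible location of the pea in turn.
If it is under any of cups 1, 2, 4, 6, and 7 (prior 1/7 each): the dealer has 5 equally likely choices, so probability 1/5; weight (1/7)·(1/5) = 1/35 each.
If it is under cup 3 (prior 1/7): the dealer has 6 equally likely choices, so probability 1/6; weight (1/7)·(1/6) = 1/42.
If it is under cup 5 (prior 1/7): the dealer opened cup 5, so this case is ruled out; weight (1/7)·0 = 0.
The weights sum to 1/6.
So P(the pea under cup 3 | the dealer opened cup 5) = (1/42) / (1/6) = 1/7.

1/7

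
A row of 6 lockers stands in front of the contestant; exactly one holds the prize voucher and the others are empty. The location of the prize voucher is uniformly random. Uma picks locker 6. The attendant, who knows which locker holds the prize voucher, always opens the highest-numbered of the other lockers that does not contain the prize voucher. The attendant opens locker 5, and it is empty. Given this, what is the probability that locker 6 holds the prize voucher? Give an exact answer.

1/5

Condition on the true location of the prize voucher.
If it is in any of lockers 1, 2, 3, 4, and 6 (prior 1/6 each): locker 5 is the highest-numbered option available, probability 1; weight (1/6)·1 = 1/6 each.
If it is in locker 5 (prior 1/6): the attendant opened locker 5, so this case is ruled out; weight (1/6)·0 = 0.
The weights sum to 5/6.
So P(the prize voucher in locker 6 | the attendant opened locker 5) = (1/6) / (5/6) = 1/5.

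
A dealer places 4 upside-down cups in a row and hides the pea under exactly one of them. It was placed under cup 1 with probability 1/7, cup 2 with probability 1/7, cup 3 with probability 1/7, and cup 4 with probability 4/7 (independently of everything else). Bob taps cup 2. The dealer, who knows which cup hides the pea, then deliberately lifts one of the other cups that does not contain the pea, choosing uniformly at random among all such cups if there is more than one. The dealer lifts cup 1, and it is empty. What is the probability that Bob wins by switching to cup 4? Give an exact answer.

Consider each possible location of the pea in turn.
If it is under cup 1 (prior 1/7): the dealer opened cup 1, so this case is ruled out; weight (1/7)·0 = 0.
If it is under cup 2 (prior 1/7): the dealer has 3 equally likely choices, so probability 1/3; weight (1/7)·(1/3) = 1/21.
If it is under cup 3 (prior 1/7): the dealer has 2 equally likely choices, so probability 1/2; weight (1/7)·(1/2) = 1/14.
If it is under cup 4 (prior 4/7): the dealer has 2 equally likely choices, so probability 1/2; weight (4/7)·(1/2) = 2/7.
The weights sum to 17/42.
So P(the pea under cup 4 | the dealer opened cup 1) = (2/7) / (17/42) = 12/17.

12/17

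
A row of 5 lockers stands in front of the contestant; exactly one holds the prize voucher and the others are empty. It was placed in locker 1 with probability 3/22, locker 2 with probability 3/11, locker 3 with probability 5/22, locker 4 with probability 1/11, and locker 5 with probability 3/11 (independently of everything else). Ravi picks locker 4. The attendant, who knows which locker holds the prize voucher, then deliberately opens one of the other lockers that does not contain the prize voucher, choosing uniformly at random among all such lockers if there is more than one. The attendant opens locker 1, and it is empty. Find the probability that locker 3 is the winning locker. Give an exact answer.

Condition on the true location of the prize voucher.
If it is in locker 1 (prior 3/22): the attendant opened locker 1, so this case is ruled out; weight (3/22)·0 = 0.
If it is in either of lockers 2 and 5 (prior 3/11 each): the attendant has 3 equally likely choices, so probability 1/3; weight (3/11)·(1/3) = 1/11 each.
If it is in locker 3 (prior 5/22): the attendant has 3 equally likely choices, so probability 1/3; weight (5/22)·(1/3) = 5/66.
If it is in locker 4 (prior 1/11): the attendant has 4 equally likely choices, so probability 1/4; weight (1/11)·(1/4) = 1/44.
The weights sum to 37/132.
So P(the prize voucher in locker 3 | the attendant opened locker 1) = (5/66) / (37/132) = 10/37.

10/37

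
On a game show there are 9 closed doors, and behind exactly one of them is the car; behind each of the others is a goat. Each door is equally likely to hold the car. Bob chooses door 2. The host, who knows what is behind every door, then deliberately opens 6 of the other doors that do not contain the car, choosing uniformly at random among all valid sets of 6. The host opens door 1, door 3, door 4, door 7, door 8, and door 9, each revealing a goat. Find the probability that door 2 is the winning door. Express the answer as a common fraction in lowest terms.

Apply Bayes' rule, conditioning on where the car actually is.
If it is behind any of doors 1, 3, 4, 7, 8, and 9 (prior 1/9 each): that door was opened and seen not to hold the prize — ruled out; weight (1/9)·0 = 0 each.
If it is behind door 2 (prior 1/9): the host has 28 equally likely choices, so probability 1/28; weight (1/9)·(1/28) = 1/252.
If it is behind either of doors 5 and 6 (prior 1/9 each): the host has 7 equally likely choices, so probability 1/7; weight (1/9)·(1/7) = 1/63 each.
The weights sum to 1/28.
So P(the car behind door 2 | the host opened door 1, door 3, door 4, door 7, door 8, and door 9) = (1/252) / (1/28) = 1/9.

1/9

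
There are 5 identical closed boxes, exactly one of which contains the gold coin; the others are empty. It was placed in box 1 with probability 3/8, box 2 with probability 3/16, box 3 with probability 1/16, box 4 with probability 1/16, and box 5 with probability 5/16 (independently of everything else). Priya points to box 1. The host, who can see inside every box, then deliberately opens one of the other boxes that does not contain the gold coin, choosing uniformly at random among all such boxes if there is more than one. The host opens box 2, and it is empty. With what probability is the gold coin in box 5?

10/23

Consider each possible location of the gold coin in turn.
If it is in box 1 (prior 3/8): the host has 4 equally likely choices, so probability 1/4; weight (3/8)·(1/4) = 3/32.
If it is in box 2 (prior 3/16): the host opened box 2, so this case is ruled out; weight (3/16)·0 = 0.
If it is in either of boxes 3 and 4 (prior 1/16 each): the host has 3 equally likely choices, so probability 1/3; weight (1/16)·(1/3) = 1/48 each.
If it is in box 5 (prior 5/16): the host has 3 equally likely choices, so probability 1/3; weight (5/16)·(1/3) = 5/48.
The weights sum to 23/96.
So P(the gold coin in box 5 | the host opened box 2) = (5/48) / (23/96) = 10/23.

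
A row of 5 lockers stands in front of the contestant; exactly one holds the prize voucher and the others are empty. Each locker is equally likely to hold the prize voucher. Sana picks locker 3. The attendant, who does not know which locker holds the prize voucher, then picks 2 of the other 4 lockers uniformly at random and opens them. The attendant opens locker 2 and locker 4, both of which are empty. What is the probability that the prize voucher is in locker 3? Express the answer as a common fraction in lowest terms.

1/3

Consider each possible location of the prize voucher in turn.
If it is in any of lockers 1, 3, and 5 (prior 1/5 each): the attendant picks exactly this set with probability 1/6 regardless, and none is the prize; weight (1/5)·(1/6) = 1/30 each.
If it is in either of lockers 2 and 4 (prior 1/5 each): that locker was opened and seen not to hold the prize — ruled out; weight (1/5)·0 = 0 each.
The weights sum to 1/10.
So P(the prize voucher in locker 3 | the attendant opened locker 2 and locker 4) = (1/30) / (1/10) = 1/3.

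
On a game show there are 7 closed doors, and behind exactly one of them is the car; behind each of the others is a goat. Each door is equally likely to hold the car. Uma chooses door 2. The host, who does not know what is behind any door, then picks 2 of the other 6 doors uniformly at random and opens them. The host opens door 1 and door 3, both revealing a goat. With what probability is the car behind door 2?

1/5

Consider each possible location of the car in turn.
If it is behind either of doors 1 and 3 (prior 1/7 each): that door was opened and seen not to hold the prize — ruled out; weight (1/7)·0 = 0 each.
If it is behind any of doors 2, 4, 5, 6, and 7 (prior 1/7 each): the host picks exactly this set with probability 1/15 regardless, and none is the prize; weight (1/7)·(1/15) = 1/105 each.
The weights sum to 1/21.
So P(the car behind door 2 | the host opened door 1 and door 3) = (1/105) / (1/21) = 1/5.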